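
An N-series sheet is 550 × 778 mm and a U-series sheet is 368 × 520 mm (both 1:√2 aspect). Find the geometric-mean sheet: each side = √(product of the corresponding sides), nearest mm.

Short side: √(550 · 368) = √202400 ≈ 449.9 → 450 mm
Long side: √(778 · 520) = √404560 ≈ 636.1 → 636 mm

450 × 636 mm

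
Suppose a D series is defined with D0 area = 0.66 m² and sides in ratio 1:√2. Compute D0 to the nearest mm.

683 × 966 mm

Let the short side be w mm. Then w · w√2 = 0.66 m² = 660,000 mm².
w² = 660,000/√2, so w ≈ 683.1 mm; long side = w√2 ≈ 966.1 mm.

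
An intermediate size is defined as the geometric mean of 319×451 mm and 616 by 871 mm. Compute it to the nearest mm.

Short side: √(319 · 616) = √196504 ≈ 443.3 → 443 mm
Long side: √(451 · 871) = √392821 ≈ 626.8 → 627 mm

443 × 627 mm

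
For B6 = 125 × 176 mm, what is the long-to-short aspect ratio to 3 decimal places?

1.408

176 / 125 = 1.408
ISO 216 targets √2 ≈ 1.414; the -0.006 deviation is from mm rounding.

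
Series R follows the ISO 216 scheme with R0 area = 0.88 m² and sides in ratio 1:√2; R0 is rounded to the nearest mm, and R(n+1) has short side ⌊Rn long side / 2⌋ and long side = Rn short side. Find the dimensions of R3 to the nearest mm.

Let R0's short side be w mm. w · w√2 = 0.88 m² = 880,000 mm², so w ≈ 788.8 mm and w√2 ≈ 1115.6 mm → R0 = 789 × 1116 mm.
R1: ⌊1116/2⌋ × 789 = 558 × 789 mm
R2: ⌊789/2⌋ × 558 = 394 × 558 mm
R3: ⌊558/2⌋ × 394 = 279 × 394 mm

279 × 394 mm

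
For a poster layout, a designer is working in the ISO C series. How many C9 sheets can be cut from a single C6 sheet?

Each ISO step halves the sheet: 1 × C6 → 2 × C7 → 4 × C8 → 8 × C9
From C6 to C9 is 3 halving steps: 2^3 = 8.

8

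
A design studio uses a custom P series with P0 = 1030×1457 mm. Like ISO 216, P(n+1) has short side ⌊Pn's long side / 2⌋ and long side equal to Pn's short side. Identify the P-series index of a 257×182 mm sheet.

P0: 1030 × 1457 mm
P1: 728 × 1030 mm
P2: 515 × 728 mm
P3: 364 × 515 mm
P4: 257 × 364 mm
P5: 182 × 257 mm
P6: 128 × 182 mm
→ matches P5.

P5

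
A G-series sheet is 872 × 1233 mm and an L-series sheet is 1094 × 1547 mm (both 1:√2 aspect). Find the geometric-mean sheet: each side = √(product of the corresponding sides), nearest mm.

Short side: √(872 · 1094) = √953968 ≈ 976.7 → 977 mm
Long side: √(1233 · 1547) = √1907451 ≈ 1381.1 → 1381 mm

977 × 1381 mm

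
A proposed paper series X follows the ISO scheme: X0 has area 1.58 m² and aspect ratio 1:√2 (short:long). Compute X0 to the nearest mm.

Let the short side be w mm. Then w · w√2 = 1.58 m² = 1,580,000 mm².
w² = 1,580,000/√2, so w ≈ 1057.0 mm; long side = w√2 ≈ 1494.8 mm.

1057 × 1495 mm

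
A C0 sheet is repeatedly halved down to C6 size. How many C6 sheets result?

64

Each ISO step halves the sheet: 1 × C0 → 2 × C1 → 4 × C2 → 8 × C3 → …
From C0 to C6 is 6 halving steps: 2^6 = 64.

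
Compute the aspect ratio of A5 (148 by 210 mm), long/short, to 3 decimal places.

1.419

210 / 148 = 1.419
ISO 216 targets √2 ≈ 1.414; the +0.005 deviation is from mm rounding.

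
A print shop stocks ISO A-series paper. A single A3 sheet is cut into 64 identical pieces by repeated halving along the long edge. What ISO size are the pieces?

64 = 2^6, so 6 halving steps.
A3 → A4 → … → A9 after 6 steps.

A9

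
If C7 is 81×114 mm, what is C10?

28 × 40 mm

C8: ⌊114/2⌋ × 81 = 57 × 81 mm
C9: ⌊81/2⌋ × 57 = 40 × 57 mm
C10: ⌊57/2⌋ × 40 = 28 × 40 mm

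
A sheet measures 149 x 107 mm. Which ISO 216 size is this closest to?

A6 (105 × 148 mm)

Aspect ratio 149/107 ≈ 1.393 (ISO target is √2 ≈ 1.414).
In the A-series (A0 area = 1 m²): A6 = 105 × 148 mm.
Off by 3 mm total — nearest standard size.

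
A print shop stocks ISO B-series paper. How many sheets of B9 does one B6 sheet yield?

Each ISO step halves the sheet: 1 × B6 → 2 × B7 → 4 × B8 → 8 × B9
From B6 to B9 is 3 halving steps: 2^3 = 8.

8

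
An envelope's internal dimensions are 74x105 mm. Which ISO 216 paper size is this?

A7 (74 × 105 mm)

Aspect ratio 105/74 ≈ 1.419 — close to the ISO √2 ≈ 1.414.
In the A-series (A0 area = 1 m²): A7 = 74 × 105 mm.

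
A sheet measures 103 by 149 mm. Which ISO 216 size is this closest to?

A6 (105 × 148 mm)

Aspect ratio 149/103 ≈ 1.447 (ISO target is √2 ≈ 1.414).
In the A-series (A0 area = 1 m²): A6 = 105 × 148 mm.
Off by 3 mm total — nearest standard size.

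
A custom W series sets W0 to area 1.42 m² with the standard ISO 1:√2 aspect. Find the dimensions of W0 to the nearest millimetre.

1002 × 1417 mm

Let the short side be w mm. Then w · w√2 = 1.42 m² = 1,420,000 mm².
w² = 1,420,000/√2, so w ≈ 1002.0 mm; long side = w√2 ≈ 1417.1 mm.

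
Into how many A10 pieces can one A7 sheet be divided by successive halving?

A7 = 74 × 105 mm; A10 = 26 × 37 mm.
Each halving step doubles the count; 3 steps from A7 to A10.
2^3 = 8.

8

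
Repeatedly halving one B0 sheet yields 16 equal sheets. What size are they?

16 = 2^4, so 4 halving steps.
B0 → B1 → … → B4 after 4 steps.

B4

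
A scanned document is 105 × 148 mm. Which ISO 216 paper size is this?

A6 (105 × 148 mm)

Aspect ratio 148/105 ≈ 1.410 — close to the ISO √2 ≈ 1.414.
In the A-series (A0 area = 1 m²): A6 = 105 × 148 mm.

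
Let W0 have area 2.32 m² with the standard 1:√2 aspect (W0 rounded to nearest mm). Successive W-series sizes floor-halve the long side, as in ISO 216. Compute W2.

Let W0's short side be w mm. w · w√2 = 2.32 m² = 2,320,000 mm², so w ≈ 1280.8 mm and w√2 ≈ 1811.3 mm → W0 = 1281 × 1811 mm.
W1: ⌊1811/2⌋ × 1281 = 905 × 1281 mm
W2: ⌊1281/2⌋ × 905 = 640 × 905 mm

640 × 905 mm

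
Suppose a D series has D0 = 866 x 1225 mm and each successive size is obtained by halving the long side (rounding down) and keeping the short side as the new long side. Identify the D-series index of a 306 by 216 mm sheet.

D0: 866 × 1225 mm
D1: 612 × 866 mm
D2: 433 × 612 mm
D3: 306 × 433 mm
D4: 216 × 306 mm
D5: 153 × 216 mm
→ matches D4.

D4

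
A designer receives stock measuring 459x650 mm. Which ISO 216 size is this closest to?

C2 (458 × 648 mm)

Aspect ratio 650/459 ≈ 1.416 — close to the ISO √2 ≈ 1.414.
In the C-series (envelope sizes, between A and B): C2 = 458 × 648 mm.
Off by 3 mm total — nearest standard size.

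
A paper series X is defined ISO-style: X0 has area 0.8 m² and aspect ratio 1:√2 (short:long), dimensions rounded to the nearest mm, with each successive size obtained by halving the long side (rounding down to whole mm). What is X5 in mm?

133 × 188 mm

Let X0's short side be w mm. w · w√2 = 0.8 m² = 800,000 mm², so w ≈ 752.1 mm and w√2 ≈ 1063.7 mm → X0 = 752 × 1064 mm.
X1: ⌊1064/2⌋ × 752 = 532 × 752 mm
X2: ⌊752/2⌋ × 532 = 376 × 532 mm
X3: ⌊532/2⌋ × 376 = 266 × 376 mm
X4: ⌊376/2⌋ × 266 = 188 × 266 mm
X5: ⌊266/2⌋ × 188 = 133 × 188 mm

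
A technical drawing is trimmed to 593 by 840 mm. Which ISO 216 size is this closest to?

A1 (594 × 841 mm)

Aspect ratio 840/593 ≈ 1.417 — close to the ISO √2 ≈ 1.414.
In the A-series (A0 area = 1 m²): A1 = 594 × 841 mm.
Off by 2 mm total — nearest standard size.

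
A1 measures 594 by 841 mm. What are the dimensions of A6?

A2: ⌊841/2⌋ × 594 = 420 × 594 mm
A3: ⌊594/2⌋ × 420 = 297 × 420 mm
A4: ⌊420/2⌋ × 297 = 210 × 297 mm
A5: ⌊297/2⌋ × 210 = 148 × 210 mm
A6: ⌊210/2⌋ × 148 = 105 × 148 mm

105 × 148 mm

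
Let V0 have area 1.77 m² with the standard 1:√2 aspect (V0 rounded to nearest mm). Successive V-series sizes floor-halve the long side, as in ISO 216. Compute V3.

Let V0's short side be w mm. w · w√2 = 1.77 m² = 1,770,000 mm², so w ≈ 1118.7 mm and w√2 ≈ 1582.1 mm → V0 = 1119 × 1582 mm.
V1: ⌊1582/2⌋ × 1119 = 791 × 1119 mm
V2: ⌊1119/2⌋ × 791 = 559 × 791 mm
V3: ⌊791/2⌋ × 559 = 395 × 559 mm

395 × 559 mm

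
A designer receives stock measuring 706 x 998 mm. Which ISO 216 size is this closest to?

B1 (707 × 1000 mm)

Aspect ratio 998/706 ≈ 1.414 — close to the ISO √2 ≈ 1.414.
In the B-series (B0 = 1000 × 1414 mm): B1 = 707 × 1000 mm.
Off by 3 mm total — nearest standard size.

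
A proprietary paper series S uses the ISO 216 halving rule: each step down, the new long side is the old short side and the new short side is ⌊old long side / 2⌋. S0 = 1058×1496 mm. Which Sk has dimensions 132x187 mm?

S0: 1058 × 1496 mm
S1: 748 × 1058 mm
S2: 529 × 748 mm
S3: 374 × 529 mm
S4: 264 × 374 mm
S5: 187 × 264 mm
S6: 132 × 187 mm
S7: 93 × 132 mm
→ matches S6.

S6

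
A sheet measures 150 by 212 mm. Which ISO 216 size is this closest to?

A5 (148 × 210 mm)

Aspect ratio 212/150 ≈ 1.413 — close to the ISO √2 ≈ 1.414.
In the A-series (A0 area = 1 m²): A5 = 148 × 210 mm.
Off by 4 mm total — nearest standard size.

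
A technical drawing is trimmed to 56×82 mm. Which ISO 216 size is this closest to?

C8 (57 × 81 mm)

Aspect ratio 82/56 ≈ 1.464 (ISO target is √2 ≈ 1.414).
In the C-series (envelope sizes, between A and B): C8 = 57 × 81 mm.
Off by 2 mm total — nearest standard size.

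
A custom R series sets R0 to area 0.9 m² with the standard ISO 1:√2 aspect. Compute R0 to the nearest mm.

798 × 1128 mm

Let the short side be w mm. Then w · w√2 = 0.9 m² = 900,000 mm².
w² = 900,000/√2, so w ≈ 797.7 mm; long side = w√2 ≈ 1128.2 mm.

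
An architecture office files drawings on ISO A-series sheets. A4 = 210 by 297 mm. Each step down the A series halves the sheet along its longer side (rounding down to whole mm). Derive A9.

A5: ⌊297/2⌋ × 210 = 148 × 210 mm
A6: ⌊210/2⌋ × 148 = 105 × 148 mm
A7: ⌊148/2⌋ × 105 = 74 × 105 mm
A8: ⌊105/2⌋ × 74 = 52 × 74 mm
A9: ⌊74/2⌋ × 52 = 37 × 52 mm

37 × 52 mm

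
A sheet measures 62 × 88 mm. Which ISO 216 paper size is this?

B8 (62 × 88 mm)

Aspect ratio 88/62 ≈ 1.419 — close to the ISO √2 ≈ 1.414.
In the B-series (B0 = 1000 × 1414 mm): B8 = 62 × 88 mm.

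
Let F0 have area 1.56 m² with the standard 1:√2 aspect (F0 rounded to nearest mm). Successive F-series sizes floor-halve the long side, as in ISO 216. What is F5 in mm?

Let F0's short side be w mm. w · w√2 = 1.56 m² = 1,560,000 mm², so w ≈ 1050.3 mm and w√2 ≈ 1485.3 mm → F0 = 1050 × 1485 mm.
F1: ⌊1485/2⌋ × 1050 = 742 × 1050 mm
F2: ⌊1050/2⌋ × 742 = 525 × 742 mm
F3: ⌊742/2⌋ × 525 = 371 × 525 mm
F4: ⌊525/2⌋ × 371 = 262 × 371 mm
F5: ⌊371/2⌋ × 262 = 185 × 262 mm

185 × 262 mm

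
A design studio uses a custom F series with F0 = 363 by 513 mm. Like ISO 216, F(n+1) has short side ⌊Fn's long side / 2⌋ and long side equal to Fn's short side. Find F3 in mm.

F1: ⌊513/2⌋ × 363 = 256 × 363 mm
F2: ⌊363/2⌋ × 256 = 181 × 256 mm
F3: ⌊256/2⌋ × 181 = 128 × 181 mm

128 × 181 mm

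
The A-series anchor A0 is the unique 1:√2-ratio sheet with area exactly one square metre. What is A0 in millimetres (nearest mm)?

Let the short side be w mm. Then the long side is w√2 and w · w√2 = 10⁶ mm².
w² = 10⁶/√2, so w = 1000 / 2^(1/4) ≈ 840.9 mm; long side = 1000 · 2^(1/4) ≈ 1189.2 mm.

841 × 1189 mm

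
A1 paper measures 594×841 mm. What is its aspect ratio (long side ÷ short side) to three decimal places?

841 / 594 = 1.416
ISO 216 targets √2 ≈ 1.414; the +0.002 deviation is from mm rounding.

1.416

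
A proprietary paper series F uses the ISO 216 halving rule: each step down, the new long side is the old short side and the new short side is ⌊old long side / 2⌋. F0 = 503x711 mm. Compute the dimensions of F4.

125 × 177 mm

F1: ⌊711/2⌋ × 503 = 355 × 503 mm
F2: ⌊503/2⌋ × 355 = 251 × 355 mm
F3: ⌊355/2⌋ × 251 = 177 × 251 mm
F4: ⌊251/2⌋ × 177 = 125 × 177 mm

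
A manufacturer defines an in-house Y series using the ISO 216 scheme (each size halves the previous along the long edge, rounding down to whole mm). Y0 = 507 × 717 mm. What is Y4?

126 × 179 mm

Y1 = 358 × 507 mm (from Y0 by 1 halving).
Y2: ⌊507/2⌋ × 358 = 253 × 358 mm
Y3: ⌊358/2⌋ × 253 = 179 × 253 mm
Y4: ⌊253/2⌋ × 179 = 126 × 179 mm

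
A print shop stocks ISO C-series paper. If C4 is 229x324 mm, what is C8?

C5: ⌊324/2⌋ × 229 = 162 × 229 mm
C6: ⌊229/2⌋ × 162 = 114 × 162 mm
C7: ⌊162/2⌋ × 114 = 81 × 114 mm
C8: ⌊114/2⌋ × 81 = 57 × 81 mm

57 × 81 mm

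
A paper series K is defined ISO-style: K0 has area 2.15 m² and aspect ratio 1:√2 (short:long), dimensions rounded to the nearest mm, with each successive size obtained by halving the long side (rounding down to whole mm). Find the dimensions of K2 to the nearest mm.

Let K0's short side be w mm. w · w√2 = 2.15 m² = 2,150,000 mm², so w ≈ 1233.0 mm and w√2 ≈ 1743.7 mm → K0 = 1233 × 1744 mm.
K1: ⌊1744/2⌋ × 1233 = 872 × 1233 mm
K2: ⌊1233/2⌋ × 872 = 616 × 872 mm

616 × 872 mm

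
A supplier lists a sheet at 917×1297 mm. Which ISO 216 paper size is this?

C0 (917 × 1297 mm)

Aspect ratio 1297/917 ≈ 1.414 — close to the ISO √2 ≈ 1.414.
In the C-series (envelope sizes, between A and B): C0 = 917 × 1297 mm.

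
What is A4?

A0 = 841 × 1189 mm (A0 has area 1 m², aspect 1:√2).
A1: ⌊1189/2⌋ × 841 = 594 × 841 mm
A2: ⌊841/2⌋ × 594 = 420 × 594 mm
A3: ⌊594/2⌋ × 420 = 297 × 420 mm
A4: ⌊420/2⌋ × 297 = 210 × 297 mm

210 × 297 mm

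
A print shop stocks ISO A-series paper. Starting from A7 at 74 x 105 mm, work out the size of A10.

A8: ⌊105/2⌋ × 74 = 52 × 74 mm
A9: ⌊74/2⌋ × 52 = 37 × 52 mm
A10: ⌊52/2⌋ × 37 = 26 × 37 mm

26 × 37 mm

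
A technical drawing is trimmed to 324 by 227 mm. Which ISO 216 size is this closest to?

C4 (229 × 324 mm)

Aspect ratio 324/227 ≈ 1.427 — close to the ISO √2 ≈ 1.414.
In the C-series (envelope sizes, between A and B): C4 = 229 × 324 mm.
Off by 2 mm total — nearest standard size.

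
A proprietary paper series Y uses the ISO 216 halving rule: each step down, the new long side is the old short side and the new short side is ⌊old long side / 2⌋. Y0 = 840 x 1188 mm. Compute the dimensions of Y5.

Y1: ⌊1188/2⌋ × 840 = 594 × 840 mm
Y2: ⌊840/2⌋ × 594 = 420 × 594 mm
Y3: ⌊594/2⌋ × 420 = 297 × 420 mm
Y4: ⌊420/2⌋ × 297 = 210 × 297 mm
Y5: ⌊297/2⌋ × 210 = 148 × 210 mm

148 × 210 mm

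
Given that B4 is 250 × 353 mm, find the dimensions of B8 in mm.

62 × 88 mm

B5: ⌊353/2⌋ × 250 = 176 × 250 mm
B6: ⌊250/2⌋ × 176 = 125 × 176 mm
B7: ⌊176/2⌋ × 125 = 88 × 125 mm
B8: ⌊125/2⌋ × 88 = 62 × 88 mm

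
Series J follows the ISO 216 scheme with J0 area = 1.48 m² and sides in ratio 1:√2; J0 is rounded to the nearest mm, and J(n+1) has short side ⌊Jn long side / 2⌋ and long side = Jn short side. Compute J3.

Let J0's short side be w mm. w · w√2 = 1.48 m² = 1,480,000 mm², so w ≈ 1023.0 mm and w√2 ≈ 1446.7 mm → J0 = 1023 × 1447 mm.
J1: ⌊1447/2⌋ × 1023 = 723 × 1023 mm
J2: ⌊1023/2⌋ × 723 = 511 × 723 mm
J3: ⌊723/2⌋ × 511 = 361 × 511 mm

361 × 511 mm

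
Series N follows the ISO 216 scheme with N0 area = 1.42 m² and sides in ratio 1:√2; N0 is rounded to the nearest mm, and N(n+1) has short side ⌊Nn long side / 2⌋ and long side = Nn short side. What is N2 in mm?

Let N0's short side be w mm. w · w√2 = 1.42 m² = 1,420,000 mm², so w ≈ 1002.0 mm and w√2 ≈ 1417.1 mm → N0 = 1002 × 1417 mm.
N1: ⌊1417/2⌋ × 1002 = 708 × 1002 mm
N2: ⌊1002/2⌋ × 708 = 501 × 708 mm

501 × 708 mm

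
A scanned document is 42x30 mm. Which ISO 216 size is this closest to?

Aspect ratio 42/30 ≈ 1.400 — close to the ISO √2 ≈ 1.414.
In the B-series (B0 = 1000 × 1414 mm): B10 = 31 × 44 mm.
Off by 3 mm total — nearest standard size.

B10 (31 × 44 mm)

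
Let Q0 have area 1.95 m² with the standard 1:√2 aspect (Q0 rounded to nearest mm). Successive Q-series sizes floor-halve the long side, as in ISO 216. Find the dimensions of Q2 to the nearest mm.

587 × 830 mm

Let Q0's short side be w mm. w · w√2 = 1.95 m² = 1,950,000 mm², so w ≈ 1174.2 mm and w√2 ≈ 1660.6 mm → Q0 = 1174 × 1661 mm.
Q1: ⌊1661/2⌋ × 1174 = 830 × 1174 mm
Q2: ⌊1174/2⌋ × 830 = 587 × 830 mm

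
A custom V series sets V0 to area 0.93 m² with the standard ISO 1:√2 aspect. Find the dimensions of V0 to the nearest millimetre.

811 × 1147 mm

Let the short side be w mm. Then w · w√2 = 0.93 m² = 930,000 mm².
w² = 930,000/√2, so w ≈ 810.9 mm; long side = w√2 ≈ 1146.8 mm.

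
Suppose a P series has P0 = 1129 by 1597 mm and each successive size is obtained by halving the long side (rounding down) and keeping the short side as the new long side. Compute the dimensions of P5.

199 × 282 mm

P1: ⌊1597/2⌋ × 1129 = 798 × 1129 mm
P2: ⌊1129/2⌋ × 798 = 564 × 798 mm
P3: ⌊798/2⌋ × 564 = 399 × 564 mm
P4: ⌊564/2⌋ × 399 = 282 × 399 mm
P5: ⌊399/2⌋ × 282 = 199 × 282 mm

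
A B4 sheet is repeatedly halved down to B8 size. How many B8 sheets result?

16

Each ISO step halves the sheet: 1 × B4 → 2 × B5 → 4 × B6 → 8 × B7 → …
From B4 to B8 is 4 halving steps: 2^4 = 16.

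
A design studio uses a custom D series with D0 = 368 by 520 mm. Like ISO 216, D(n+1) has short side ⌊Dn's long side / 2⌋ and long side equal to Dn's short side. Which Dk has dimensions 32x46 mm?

D7

D0: 368 × 520 mm
D1: 260 × 368 mm
D2: 184 × 260 mm
D3: 130 × 184 mm
D4: 92 × 130 mm
D5: 65 × 92 mm
D6: 46 × 65 mm
D7: 32 × 46 mm
D8: 23 × 32 mm
→ matches D7.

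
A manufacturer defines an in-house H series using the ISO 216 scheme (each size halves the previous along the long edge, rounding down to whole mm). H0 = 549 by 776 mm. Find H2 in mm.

H1: ⌊776/2⌋ × 549 = 388 × 549 mm
H2: ⌊549/2⌋ × 388 = 274 × 388 mm

274 × 388 mm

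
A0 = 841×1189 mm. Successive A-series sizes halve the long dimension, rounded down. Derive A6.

A1: ⌊1189/2⌋ × 841 = 594 × 841 mm
A2: ⌊841/2⌋ × 594 = 420 × 594 mm
A3: ⌊594/2⌋ × 420 = 297 × 420 mm
A4: ⌊420/2⌋ × 297 = 210 × 297 mm
A5: ⌊297/2⌋ × 210 = 148 × 210 mm
A6: ⌊210/2⌋ × 148 = 105 × 148 mm

105 × 148 mm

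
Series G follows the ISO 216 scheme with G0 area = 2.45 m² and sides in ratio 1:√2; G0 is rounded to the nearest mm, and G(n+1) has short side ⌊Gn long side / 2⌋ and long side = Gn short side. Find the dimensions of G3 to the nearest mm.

Let G0's short side be w mm. w · w√2 = 2.45 m² = 2,450,000 mm², so w ≈ 1316.2 mm and w√2 ≈ 1861.4 mm → G0 = 1316 × 1861 mm.
G1: ⌊1861/2⌋ × 1316 = 930 × 1316 mm
G2: ⌊1316/2⌋ × 930 = 658 × 930 mm
G3: ⌊930/2⌋ × 658 = 465 × 658 mm

465 × 658 mm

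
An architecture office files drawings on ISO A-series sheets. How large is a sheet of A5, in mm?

A0 = 841 × 1189 mm (A0 has area 1 m², aspect 1:√2).
A1: ⌊1189/2⌋ × 841 = 594 × 841 mm
A2: ⌊841/2⌋ × 594 = 420 × 594 mm
A3: ⌊594/2⌋ × 420 = 297 × 420 mm
A4: ⌊420/2⌋ × 297 = 210 × 297 mm
A5: ⌊297/2⌋ × 210 = 148 × 210 mm

148 × 210 mm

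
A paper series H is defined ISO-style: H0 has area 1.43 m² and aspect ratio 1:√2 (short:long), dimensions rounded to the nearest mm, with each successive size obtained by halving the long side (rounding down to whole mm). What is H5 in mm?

Let H0's short side be w mm. w · w√2 = 1.43 m² = 1,430,000 mm², so w ≈ 1005.6 mm and w√2 ≈ 1422.1 mm → H0 = 1006 × 1422 mm.
H1: ⌊1422/2⌋ × 1006 = 711 × 1006 mm
H2: ⌊1006/2⌋ × 711 = 503 × 711 mm
H3: ⌊711/2⌋ × 503 = 355 × 503 mm
H4: ⌊503/2⌋ × 355 = 251 × 355 mm
H5: ⌊355/2⌋ × 251 = 177 × 251 mm

177 × 251 mm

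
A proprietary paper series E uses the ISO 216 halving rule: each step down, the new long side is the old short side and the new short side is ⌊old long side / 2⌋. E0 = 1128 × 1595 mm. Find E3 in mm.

E1: ⌊1595/2⌋ × 1128 = 797 × 1128 mm
E2: ⌊1128/2⌋ × 797 = 564 × 797 mm
E3: ⌊797/2⌋ × 564 = 398 × 564 mm

398 × 564 mm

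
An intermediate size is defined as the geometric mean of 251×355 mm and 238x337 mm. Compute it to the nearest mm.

244 × 346 mm

Short side: √(251 · 238) = √59738 ≈ 244.4 → 244 mm
Long side: √(355 · 337) = √119635 ≈ 345.9 → 346 mm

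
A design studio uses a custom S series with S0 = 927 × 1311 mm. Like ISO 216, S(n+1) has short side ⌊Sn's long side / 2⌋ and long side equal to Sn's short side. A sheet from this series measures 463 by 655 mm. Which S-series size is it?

S2

S0: 927 × 1311 mm
S1: 655 × 927 mm
S2: 463 × 655 mm
S3: 327 × 463 mm
→ matches S2.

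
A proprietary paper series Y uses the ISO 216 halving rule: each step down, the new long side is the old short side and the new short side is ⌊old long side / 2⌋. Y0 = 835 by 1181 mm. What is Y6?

104 × 147 mm

Y1: ⌊1181/2⌋ × 835 = 590 × 835 mm
Y2: ⌊835/2⌋ × 590 = 417 × 590 mm
Y3: ⌊590/2⌋ × 417 = 295 × 417 mm
Y4: ⌊417/2⌋ × 295 = 208 × 295 mm
Y5: ⌊295/2⌋ × 208 = 147 × 208 mm
Y6: ⌊208/2⌋ × 147 = 104 × 147 mm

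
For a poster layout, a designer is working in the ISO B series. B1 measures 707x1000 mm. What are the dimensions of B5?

B2: ⌊1000/2⌋ × 707 = 500 × 707 mm
B3: ⌊707/2⌋ × 500 = 353 × 500 mm
B4: ⌊500/2⌋ × 353 = 250 × 353 mm
B5: ⌊353/2⌋ × 250 = 176 × 250 mm

176 × 250 mm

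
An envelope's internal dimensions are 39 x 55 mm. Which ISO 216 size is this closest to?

C9 (40 × 57 mm)

Aspect ratio 55/39 ≈ 1.410 — close to the ISO √2 ≈ 1.414.
In the C-series (envelope sizes, between A and B): C9 = 40 × 57 mm.
Off by 3 mm total — nearest standard size.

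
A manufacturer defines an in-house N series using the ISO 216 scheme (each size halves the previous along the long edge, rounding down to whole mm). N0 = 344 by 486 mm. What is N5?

60 × 86 mm

N1: ⌊486/2⌋ × 344 = 243 × 344 mm
N2: ⌊344/2⌋ × 243 = 172 × 243 mm
N3: ⌊243/2⌋ × 172 = 121 × 172 mm
N4: ⌊172/2⌋ × 121 = 86 × 121 mm
N5: ⌊121/2⌋ × 86 = 60 × 86 mm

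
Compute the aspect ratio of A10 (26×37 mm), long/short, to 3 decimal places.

1.423

37 / 26 = 1.423
ISO 216 targets √2 ≈ 1.414; the +0.009 deviation is from mm rounding.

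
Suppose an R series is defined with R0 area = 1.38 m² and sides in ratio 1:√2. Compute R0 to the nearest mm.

988 × 1397 mm

Let the short side be w mm. Then w · w√2 = 1.38 m² = 1,380,000 mm².
w² = 1,380,000/√2, so w ≈ 987.8 mm; long side = w√2 ≈ 1397.0 mm.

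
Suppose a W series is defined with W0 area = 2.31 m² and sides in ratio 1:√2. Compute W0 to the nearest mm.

Let the short side be w mm. Then w · w√2 = 2.31 m² = 2,310,000 mm².
w² = 2,310,000/√2, so w ≈ 1278.1 mm; long side = w√2 ≈ 1807.4 mm.

1278 × 1807 mm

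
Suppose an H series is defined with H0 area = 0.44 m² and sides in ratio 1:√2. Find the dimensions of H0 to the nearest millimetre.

Let the short side be w mm. Then w · w√2 = 0.44 m² = 440,000 mm².
w² = 440,000/√2, so w ≈ 557.8 mm; long side = w√2 ≈ 788.8 mm.

558 × 789 mm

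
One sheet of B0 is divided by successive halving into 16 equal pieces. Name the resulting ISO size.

16 = 2^4, so 4 halving steps.
B0 → B1 → … → B4 after 4 steps.

B4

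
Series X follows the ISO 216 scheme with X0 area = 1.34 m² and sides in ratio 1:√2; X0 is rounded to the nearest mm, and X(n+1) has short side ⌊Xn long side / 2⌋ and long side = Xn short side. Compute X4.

Let X0's short side be w mm. w · w√2 = 1.34 m² = 1,340,000 mm², so w ≈ 973.4 mm and w√2 ≈ 1376.6 mm → X0 = 973 × 1377 mm.
X1: ⌊1377/2⌋ × 973 = 688 × 973 mm
X2: ⌊973/2⌋ × 688 = 486 × 688 mm
X3: ⌊688/2⌋ × 486 = 344 × 486 mm
X4: ⌊486/2⌋ × 344 = 243 × 344 mm

243 × 344 mm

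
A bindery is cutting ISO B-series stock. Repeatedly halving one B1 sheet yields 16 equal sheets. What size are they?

16 = 2^4, so 4 halving steps.
B1 → B2 → … → B5 after 4 steps.

B5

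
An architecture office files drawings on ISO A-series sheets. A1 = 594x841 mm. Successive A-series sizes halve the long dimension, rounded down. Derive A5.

148 × 210 mm

A2: ⌊841/2⌋ × 594 = 420 × 594 mm
A3: ⌊594/2⌋ × 420 = 297 × 420 mm
A4: ⌊420/2⌋ × 297 = 210 × 297 mm
A5: ⌊297/2⌋ × 210 = 148 × 210 mm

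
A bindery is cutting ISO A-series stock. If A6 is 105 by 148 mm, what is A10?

A7: ⌊148/2⌋ × 105 = 74 × 105 mm
A8: ⌊105/2⌋ × 74 = 52 × 74 mm
A9: ⌊74/2⌋ × 52 = 37 × 52 mm
A10: ⌊52/2⌋ × 37 = 26 × 37 mm

26 × 37 mm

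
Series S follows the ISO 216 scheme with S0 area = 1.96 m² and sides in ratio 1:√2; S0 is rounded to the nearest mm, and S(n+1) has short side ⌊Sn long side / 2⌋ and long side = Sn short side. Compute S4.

294 × 416 mm

Let S0's short side be w mm. w · w√2 = 1.96 m² = 1,960,000 mm², so w ≈ 1177.3 mm and w√2 ≈ 1664.9 mm → S0 = 1177 × 1665 mm.
S1: ⌊1665/2⌋ × 1177 = 832 × 1177 mm
S2: ⌊1177/2⌋ × 832 = 588 × 832 mm
S3: ⌊832/2⌋ × 588 = 416 × 588 mm
S4: ⌊588/2⌋ × 416 = 294 × 416 mm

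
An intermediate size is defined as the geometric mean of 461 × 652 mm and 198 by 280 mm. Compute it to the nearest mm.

302 × 427 mm

Short side: √(461 · 198) = √91278 ≈ 302.1 → 302 mm
Long side: √(652 · 280) = √182560 ≈ 427.3 → 427 mm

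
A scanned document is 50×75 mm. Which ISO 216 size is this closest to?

A8 (52 × 74 mm)

Aspect ratio 75/50 ≈ 1.500 (ISO target is √2 ≈ 1.414).
In the A-series (A0 area = 1 m²): A8 = 52 × 74 mm.
Off by 3 mm total — nearest standard size.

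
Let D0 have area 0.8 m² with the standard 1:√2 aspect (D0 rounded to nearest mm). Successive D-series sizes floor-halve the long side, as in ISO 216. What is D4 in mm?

188 × 266 mm

Let D0's short side be w mm. w · w√2 = 0.8 m² = 800,000 mm², so w ≈ 752.1 mm and w√2 ≈ 1063.7 mm → D0 = 752 × 1064 mm.
D1: ⌊1064/2⌋ × 752 = 532 × 752 mm
D2: ⌊752/2⌋ × 532 = 376 × 532 mm
D3: ⌊532/2⌋ × 376 = 266 × 376 mm
D4: ⌊376/2⌋ × 266 = 188 × 266 mm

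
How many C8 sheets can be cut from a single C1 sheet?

C1 = 648 × 917 mm; C8 = 57 × 81 mm.
Each halving step doubles the count; 7 steps from C1 to C8.
2^7 = 128.

128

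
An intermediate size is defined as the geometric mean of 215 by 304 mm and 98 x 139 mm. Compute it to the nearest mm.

145 × 206 mm

Short side: √(215 · 98) = √21070 ≈ 145.2 → 145 mm
Long side: √(304 · 139) = √42256 ≈ 205.6 → 206 mm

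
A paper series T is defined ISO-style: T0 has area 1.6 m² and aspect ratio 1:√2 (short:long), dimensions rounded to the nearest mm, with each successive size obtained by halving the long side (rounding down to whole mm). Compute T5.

Let T0's short side be w mm. w · w√2 = 1.6 m² = 1,600,000 mm², so w ≈ 1063.7 mm and w√2 ≈ 1504.2 mm → T0 = 1064 × 1504 mm.
T1: ⌊1504/2⌋ × 1064 = 752 × 1064 mm
T2: ⌊1064/2⌋ × 752 = 532 × 752 mm
T3: ⌊752/2⌋ × 532 = 376 × 532 mm
T4: ⌊532/2⌋ × 376 = 266 × 376 mm
T5: ⌊376/2⌋ × 266 = 188 × 266 mm

188 × 266 mm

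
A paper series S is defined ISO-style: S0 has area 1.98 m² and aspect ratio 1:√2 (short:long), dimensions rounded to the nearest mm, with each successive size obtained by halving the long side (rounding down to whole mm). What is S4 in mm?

295 × 418 mm

Let S0's short side be w mm. w · w√2 = 1.98 m² = 1,980,000 mm², so w ≈ 1183.2 mm and w√2 ≈ 1673.4 mm → S0 = 1183 × 1673 mm.
S1: ⌊1673/2⌋ × 1183 = 836 × 1183 mm
S2: ⌊1183/2⌋ × 836 = 591 × 836 mm
S3: ⌊836/2⌋ × 591 = 418 × 591 mm
S4: ⌊591/2⌋ × 418 = 295 × 418 mm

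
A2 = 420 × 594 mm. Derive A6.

105 × 148 mm

A3: ⌊594/2⌋ × 420 = 297 × 420 mm
A4: ⌊420/2⌋ × 297 = 210 × 297 mm
A5: ⌊297/2⌋ × 210 = 148 × 210 mm
A6: ⌊210/2⌋ × 148 = 105 × 148 mm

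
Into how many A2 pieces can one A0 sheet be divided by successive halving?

4

Each ISO step halves the sheet: 1 × A0 → 2 × A1 → 4 × A2
From A0 to A2 is 2 halving steps: 2^2 = 4.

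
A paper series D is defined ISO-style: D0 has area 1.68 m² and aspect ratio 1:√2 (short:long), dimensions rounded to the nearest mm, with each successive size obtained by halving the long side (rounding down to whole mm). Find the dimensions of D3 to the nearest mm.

385 × 545 mm

Let D0's short side be w mm. w · w√2 = 1.68 m² = 1,680,000 mm², so w ≈ 1089.9 mm and w√2 ≈ 1541.4 mm → D0 = 1090 × 1541 mm.
D1: ⌊1541/2⌋ × 1090 = 770 × 1090 mm
D2: ⌊1090/2⌋ × 770 = 545 × 770 mm
D3: ⌊770/2⌋ × 545 = 385 × 545 mm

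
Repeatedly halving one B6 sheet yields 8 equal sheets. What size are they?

8 = 2^3, so 3 halving steps.
B6 → B7 → … → B9 after 3 steps.

B9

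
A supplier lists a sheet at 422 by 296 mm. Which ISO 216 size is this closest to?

A3 (297 × 420 mm)

Aspect ratio 422/296 ≈ 1.426 — close to the ISO √2 ≈ 1.414.
In the A-series (A0 area = 1 m²): A3 = 297 × 420 mm.
Off by 3 mm total — nearest standard size.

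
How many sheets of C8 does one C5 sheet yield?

8

C5 = 162 × 229 mm; C8 = 57 × 81 mm.
Each halving step doubles the count; 3 steps from C5 to C8.
2^3 = 8.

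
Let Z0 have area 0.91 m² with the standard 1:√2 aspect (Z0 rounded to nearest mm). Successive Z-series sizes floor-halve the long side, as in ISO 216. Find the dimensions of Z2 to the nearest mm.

Let Z0's short side be w mm. w · w√2 = 0.91 m² = 910,000 mm², so w ≈ 802.2 mm and w√2 ≈ 1134.4 mm → Z0 = 802 × 1134 mm.
Z1: ⌊1134/2⌋ × 802 = 567 × 802 mm
Z2: ⌊802/2⌋ × 567 = 401 × 567 mm

401 × 567 mm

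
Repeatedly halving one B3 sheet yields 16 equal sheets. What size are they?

B7

16 = 2^4, so 4 halving steps.
B3 → B4 → … → B7 after 4 steps.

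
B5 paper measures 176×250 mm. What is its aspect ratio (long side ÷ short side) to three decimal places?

250 / 176 = 1.420
ISO 216 targets √2 ≈ 1.414; the +0.006 deviation is from mm rounding.

1.420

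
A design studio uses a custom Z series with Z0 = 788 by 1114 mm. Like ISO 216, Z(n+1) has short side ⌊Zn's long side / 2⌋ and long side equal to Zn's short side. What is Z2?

Z1: ⌊1114/2⌋ × 788 = 557 × 788 mm
Z2: ⌊788/2⌋ × 557 = 394 × 557 mm

394 × 557 mm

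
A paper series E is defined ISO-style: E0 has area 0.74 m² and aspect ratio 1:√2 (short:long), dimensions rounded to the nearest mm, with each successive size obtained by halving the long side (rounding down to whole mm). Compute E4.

Let E0's short side be w mm. w · w√2 = 0.74 m² = 740,000 mm², so w ≈ 723.4 mm and w√2 ≈ 1023.0 mm → E0 = 723 × 1023 mm.
E1: ⌊1023/2⌋ × 723 = 511 × 723 mm
E2: ⌊723/2⌋ × 511 = 361 × 511 mm
E3: ⌊511/2⌋ × 361 = 255 × 361 mm
E4: ⌊361/2⌋ × 255 = 180 × 255 mm

180 × 255 mm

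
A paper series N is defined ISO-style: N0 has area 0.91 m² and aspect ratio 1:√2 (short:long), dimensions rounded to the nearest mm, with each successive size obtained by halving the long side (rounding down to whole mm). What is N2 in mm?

Let N0's short side be w mm. w · w√2 = 0.91 m² = 910,000 mm², so w ≈ 802.2 mm and w√2 ≈ 1134.4 mm → N0 = 802 × 1134 mm.
N1: ⌊1134/2⌋ × 802 = 567 × 802 mm
N2: ⌊802/2⌋ × 567 = 401 × 567 mm

401 × 567 mm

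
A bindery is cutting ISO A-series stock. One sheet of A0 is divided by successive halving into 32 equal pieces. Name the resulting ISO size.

A5

32 = 2^5, so 5 halving steps.
A0 → A1 → … → A5 after 5 steps.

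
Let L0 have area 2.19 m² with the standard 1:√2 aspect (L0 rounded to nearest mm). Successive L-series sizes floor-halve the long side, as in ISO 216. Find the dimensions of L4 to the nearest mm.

311 × 440 mm

Let L0's short side be w mm. w · w√2 = 2.19 m² = 2,190,000 mm², so w ≈ 1244.4 mm and w√2 ≈ 1759.9 mm → L0 = 1244 × 1760 mm.
L1: ⌊1760/2⌋ × 1244 = 880 × 1244 mm
L2: ⌊1244/2⌋ × 880 = 622 × 880 mm
L3: ⌊880/2⌋ × 622 = 440 × 622 mm
L4: ⌊622/2⌋ × 440 = 311 × 440 mm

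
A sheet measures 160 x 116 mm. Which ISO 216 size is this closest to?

C6 (114 × 162 mm)

Aspect ratio 160/116 ≈ 1.379 (ISO target is √2 ≈ 1.414).
In the C-series (envelope sizes, between A and B): C6 = 114 × 162 mm.
Off by 4 mm total — nearest standard size.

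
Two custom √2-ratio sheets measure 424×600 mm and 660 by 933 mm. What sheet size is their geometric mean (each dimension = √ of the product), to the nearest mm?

529 × 748 mm

Short side: √(424 · 660) = √279840 ≈ 529.0 → 529 mm
Long side: √(600 · 933) = √559800 ≈ 748.2 → 748 mm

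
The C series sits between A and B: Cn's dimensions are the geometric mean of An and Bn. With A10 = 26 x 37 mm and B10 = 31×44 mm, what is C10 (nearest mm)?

Short side: √(26 · 31) = √806 ≈ 28.4 → 28 mm
Long side: √(37 · 44) = √1628 ≈ 40.3 → 40 mm

28 × 40 mm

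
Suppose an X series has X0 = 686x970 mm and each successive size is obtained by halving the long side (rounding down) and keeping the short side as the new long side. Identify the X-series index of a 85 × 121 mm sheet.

X6

X0: 686 × 970 mm
X1: 485 × 686 mm
X2: 343 × 485 mm
X3: 242 × 343 mm
X4: 171 × 242 mm
X5: 121 × 171 mm
X6: 85 × 121 mm
X7: 60 × 85 mm
→ matches X6.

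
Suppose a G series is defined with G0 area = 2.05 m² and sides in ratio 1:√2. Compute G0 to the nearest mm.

Let the short side be w mm. Then w · w√2 = 2.05 m² = 2,050,000 mm².
w² = 2,050,000/√2, so w ≈ 1204.0 mm; long side = w√2 ≈ 1702.7 mm.

1204 × 1703 mm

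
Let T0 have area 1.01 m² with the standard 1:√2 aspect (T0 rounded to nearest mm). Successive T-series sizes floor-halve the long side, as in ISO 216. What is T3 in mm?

298 × 422 mm

Let T0's short side be w mm. w · w√2 = 1.01 m² = 1,010,000 mm², so w ≈ 845.1 mm and w√2 ≈ 1195.1 mm → T0 = 845 × 1195 mm.
T1: ⌊1195/2⌋ × 845 = 597 × 845 mm
T2: ⌊845/2⌋ × 597 = 422 × 597 mm
T3: ⌊597/2⌋ × 422 = 298 × 422 mm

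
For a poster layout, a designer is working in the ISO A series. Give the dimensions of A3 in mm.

297 × 420 mm

A0 = 841 × 1189 mm (A0 has area 1 m², aspect 1:√2).
A1: ⌊1189/2⌋ × 841 = 594 × 841 mm
A2: ⌊841/2⌋ × 594 = 420 × 594 mm
A3: ⌊594/2⌋ × 420 = 297 × 420 mm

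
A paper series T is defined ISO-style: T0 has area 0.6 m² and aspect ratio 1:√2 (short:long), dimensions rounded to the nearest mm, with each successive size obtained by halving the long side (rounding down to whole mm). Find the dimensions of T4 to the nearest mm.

Let T0's short side be w mm. w · w√2 = 0.6 m² = 600,000 mm², so w ≈ 651.4 mm and w√2 ≈ 921.2 mm → T0 = 651 × 921 mm.
T1: ⌊921/2⌋ × 651 = 460 × 651 mm
T2: ⌊651/2⌋ × 460 = 325 × 460 mm
T3: ⌊460/2⌋ × 325 = 230 × 325 mm
T4: ⌊325/2⌋ × 230 = 162 × 230 mm

162 × 230 mm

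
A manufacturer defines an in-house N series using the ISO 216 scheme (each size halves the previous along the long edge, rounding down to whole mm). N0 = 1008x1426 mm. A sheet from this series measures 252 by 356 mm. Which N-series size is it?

N4

N0: 1008 × 1426 mm
N1: 713 × 1008 mm
N2: 504 × 713 mm
N3: 356 × 504 mm
N4: 252 × 356 mm
N5: 178 × 252 mm
→ matches N4.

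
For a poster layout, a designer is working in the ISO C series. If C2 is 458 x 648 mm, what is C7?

C3: ⌊648/2⌋ × 458 = 324 × 458 mm
C4: ⌊458/2⌋ × 324 = 229 × 324 mm
C5: ⌊324/2⌋ × 229 = 162 × 229 mm
C6: ⌊229/2⌋ × 162 = 114 × 162 mm
C7: ⌊162/2⌋ × 114 = 81 × 114 mm

81 × 114 mm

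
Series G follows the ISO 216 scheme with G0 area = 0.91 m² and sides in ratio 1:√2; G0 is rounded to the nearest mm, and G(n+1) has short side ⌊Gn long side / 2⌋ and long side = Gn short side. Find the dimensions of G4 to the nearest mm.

Let G0's short side be w mm. w · w√2 = 0.91 m² = 910,000 mm², so w ≈ 802.2 mm and w√2 ≈ 1134.4 mm → G0 = 802 × 1134 mm.
G1: ⌊1134/2⌋ × 802 = 567 × 802 mm
G2: ⌊802/2⌋ × 567 = 401 × 567 mm
G3: ⌊567/2⌋ × 401 = 283 × 401 mm
G4: ⌊401/2⌋ × 283 = 200 × 283 mm

200 × 283 mm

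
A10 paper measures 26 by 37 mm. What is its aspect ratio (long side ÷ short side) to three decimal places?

1.423

37 / 26 = 1.423
ISO 216 targets √2 ≈ 1.414; the +0.009 deviation is from mm rounding.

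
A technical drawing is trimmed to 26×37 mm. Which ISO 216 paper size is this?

Aspect ratio 37/26 ≈ 1.423 — close to the ISO √2 ≈ 1.414.
In the A-series (A0 area = 1 m²): A10 = 26 × 37 mm.

A10 (26 × 37 mm)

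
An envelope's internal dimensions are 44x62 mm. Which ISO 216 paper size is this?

B9 (44 × 62 mm)

Aspect ratio 62/44 ≈ 1.409 — close to the ISO √2 ≈ 1.414.
In the B-series (B0 = 1000 × 1414 mm): B9 = 44 × 62 mm.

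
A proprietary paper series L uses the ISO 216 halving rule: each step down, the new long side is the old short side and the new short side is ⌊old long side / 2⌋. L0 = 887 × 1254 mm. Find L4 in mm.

L1 = 627 × 887 mm (from L0 by 1 halving).
L2: ⌊887/2⌋ × 627 = 443 × 627 mm
L3: ⌊627/2⌋ × 443 = 313 × 443 mm
L4: ⌊443/2⌋ × 313 = 221 × 313 mm

221 × 313 mm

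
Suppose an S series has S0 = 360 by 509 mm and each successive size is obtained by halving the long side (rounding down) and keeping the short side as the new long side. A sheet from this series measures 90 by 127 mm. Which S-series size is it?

S0: 360 × 509 mm
S1: 254 × 360 mm
S2: 180 × 254 mm
S3: 127 × 180 mm
S4: 90 × 127 mm
S5: 63 × 90 mm
→ matches S4.

S4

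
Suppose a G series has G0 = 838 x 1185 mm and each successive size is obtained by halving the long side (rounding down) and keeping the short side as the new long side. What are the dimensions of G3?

296 × 419 mm

G1: ⌊1185/2⌋ × 838 = 592 × 838 mm
G2: ⌊838/2⌋ × 592 = 419 × 592 mm
G3: ⌊592/2⌋ × 419 = 296 × 419 mm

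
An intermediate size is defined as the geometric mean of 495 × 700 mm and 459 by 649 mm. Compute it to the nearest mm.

Short side: √(495 · 459) = √227205 ≈ 476.7 → 477 mm
Long side: √(700 · 649) = √454300 ≈ 674.0 → 674 mm

477 × 674 mm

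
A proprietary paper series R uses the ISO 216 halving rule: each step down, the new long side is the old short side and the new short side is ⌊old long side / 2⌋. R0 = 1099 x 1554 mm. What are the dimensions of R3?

R1: ⌊1554/2⌋ × 1099 = 777 × 1099 mm
R2: ⌊1099/2⌋ × 777 = 549 × 777 mm
R3: ⌊777/2⌋ × 549 = 388 × 549 mm

388 × 549 mm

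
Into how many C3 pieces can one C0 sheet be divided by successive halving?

Each ISO step halves the sheet: 1 × C0 → 2 × C1 → 4 × C2 → 8 × C3
From C0 to C3 is 3 halving steps: 2^3 = 8.

8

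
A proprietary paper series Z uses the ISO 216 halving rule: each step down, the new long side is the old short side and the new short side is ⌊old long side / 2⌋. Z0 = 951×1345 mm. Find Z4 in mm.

237 × 336 mm

Z1: ⌊1345/2⌋ × 951 = 672 × 951 mm
Z2: ⌊951/2⌋ × 672 = 475 × 672 mm
Z3: ⌊672/2⌋ × 475 = 336 × 475 mm
Z4: ⌊475/2⌋ × 336 = 237 × 336 mm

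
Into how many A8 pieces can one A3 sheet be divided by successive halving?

Each ISO step halves the sheet: 1 × A3 → 2 × A4 → 4 × A5 → 8 × A6 → …
From A3 to A8 is 5 halving steps: 2^5 = 32.

32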